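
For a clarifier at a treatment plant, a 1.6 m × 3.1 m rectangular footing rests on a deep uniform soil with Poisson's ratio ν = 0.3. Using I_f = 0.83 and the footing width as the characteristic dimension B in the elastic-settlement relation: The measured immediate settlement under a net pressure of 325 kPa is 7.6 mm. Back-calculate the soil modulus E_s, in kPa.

E_s ≈ 51700 kPa

S_e = q·B·(1−ν²)/E_s · I_f  ⇒  E_s = q·B·(1−ν²)·I_f / S_e.
E_s = 325 × 1.6 × 0.91 × 0.83 / 0.0076 = 51680 kPa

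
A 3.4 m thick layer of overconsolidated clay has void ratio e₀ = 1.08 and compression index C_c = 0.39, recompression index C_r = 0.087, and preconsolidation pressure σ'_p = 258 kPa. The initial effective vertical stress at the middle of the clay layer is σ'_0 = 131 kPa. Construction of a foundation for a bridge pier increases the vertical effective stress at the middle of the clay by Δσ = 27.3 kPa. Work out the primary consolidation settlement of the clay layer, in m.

S_c ≈ 0.0117 m

Final effective stress: σ'_f = 131 + 27.3 = 158.3 kPa.
σ'_f = 158.3 ≤ σ'_p = 258 kPa, so the clay remains overconsolidated and only the recompression index applies:
S_c = C_r·H/(1+e₀)·log₁₀(σ'_f/σ'_0) = 0.087×3.4/2.08×log₁₀(158.3/131)
    = 0.14221 × 0.08221 = 0.01169 m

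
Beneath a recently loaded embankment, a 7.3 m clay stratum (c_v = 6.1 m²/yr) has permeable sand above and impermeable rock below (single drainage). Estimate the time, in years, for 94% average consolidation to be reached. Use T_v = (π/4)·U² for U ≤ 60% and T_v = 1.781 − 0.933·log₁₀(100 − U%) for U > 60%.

Drainage path length: H_d = H = 7.3 m (single drainage).
U > 60%: T_v = 1.781 − 0.933·log₁₀(100 − 94) = 1.055.
t = T_v·H_d²/c_v = 1.055×7.3²/6.1 = 9.217 years.

t ≈ 9.22 years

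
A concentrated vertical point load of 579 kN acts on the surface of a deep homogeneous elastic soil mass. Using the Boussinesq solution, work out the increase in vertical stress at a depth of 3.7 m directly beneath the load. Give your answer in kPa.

Δσ_z ≈ 20.2 kPa

Boussinesq vertical stress below a point load on an elastic half-space:
Δσ_z = 3P/(2πz²) · [1 + (r/z)²]^(−5/2)
r/z = 0/3.7 = 0; [1+(r/z)²]^(−5/2) = 1.
Δσ_z = 3×579/(2π×3.7²) × 1 = 20.194 × 1 = 20.19 kPa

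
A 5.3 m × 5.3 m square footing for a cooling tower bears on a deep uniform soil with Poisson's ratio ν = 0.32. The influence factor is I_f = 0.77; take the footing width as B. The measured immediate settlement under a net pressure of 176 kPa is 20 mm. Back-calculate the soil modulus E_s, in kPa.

E_s ≈ 32200 kPa

S_e = q·B·(1−ν²)/E_s · I_f  ⇒  E_s = q·B·(1−ν²)·I_f / S_e.
E_s = 176 × 5.3 × 0.8976 × 0.77 / 0.02 = 32240 kPa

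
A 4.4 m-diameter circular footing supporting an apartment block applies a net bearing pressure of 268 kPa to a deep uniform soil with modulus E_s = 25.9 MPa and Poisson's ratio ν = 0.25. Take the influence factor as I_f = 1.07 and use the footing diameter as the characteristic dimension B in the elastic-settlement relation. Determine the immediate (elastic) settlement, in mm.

Immediate (elastic) settlement: S_e = q·B·(1−ν²)/E_s · I_f.
E_s = 25.9 MPa = 25900 kPa.
S_e = 268 × 4.4 × (1 − 0.25²) / 25900 × 1.07
    = 268 × 4.4 × 0.9375 / 25900 × 1.07
    = 0.04567 m = 45.67 mm

S_e ≈ 45.7 mm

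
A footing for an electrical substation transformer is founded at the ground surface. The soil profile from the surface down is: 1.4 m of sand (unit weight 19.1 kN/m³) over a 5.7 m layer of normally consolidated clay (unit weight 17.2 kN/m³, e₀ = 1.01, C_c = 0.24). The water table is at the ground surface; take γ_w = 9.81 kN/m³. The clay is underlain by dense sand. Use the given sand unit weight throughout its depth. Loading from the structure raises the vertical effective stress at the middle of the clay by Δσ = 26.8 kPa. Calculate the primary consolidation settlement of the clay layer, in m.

S_c ≈ 0.172 m

Mid-depth of clay below the ground surface: z = 1.4 + 5.7/2 = 4.25 m.
Total vertical stress at mid-clay: σ_v = 19.1×1.4 + 17.2×2.85 = 75.76 kPa.
Pore pressure: u = 9.81×(4.25 − 0) = 41.693 kPa.
Initial effective stress: σ'_0 = σ_v − u = 75.76 − 41.693 = 34.067 kPa.
Final effective stress: σ'_f = σ'_0 + Δσ = 34.067 + 26.8 = 60.867 kPa.
Normally consolidated clay, so the full stress increment lies on the virgin compression line:
S_c = C_c·H/(1+e₀)·log₁₀(σ'_f/σ'_0) = 0.24×5.7/(1+1.01)×log₁₀(60.867/34.067)
    = 0.6806 × 0.25205 = 0.1715 m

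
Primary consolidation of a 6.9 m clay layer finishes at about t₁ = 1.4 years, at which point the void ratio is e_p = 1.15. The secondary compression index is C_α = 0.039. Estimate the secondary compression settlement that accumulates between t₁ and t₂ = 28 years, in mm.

S_s ≈ 163 mm

Secondary compression: S_s = C_α·H/(1+e_p)·log₁₀(t₂/t₁)
S_s = 0.039×6.9/(1+1.15)×log₁₀(28/1.4)
    = 0.1252 × 1.301 = 0.1628 m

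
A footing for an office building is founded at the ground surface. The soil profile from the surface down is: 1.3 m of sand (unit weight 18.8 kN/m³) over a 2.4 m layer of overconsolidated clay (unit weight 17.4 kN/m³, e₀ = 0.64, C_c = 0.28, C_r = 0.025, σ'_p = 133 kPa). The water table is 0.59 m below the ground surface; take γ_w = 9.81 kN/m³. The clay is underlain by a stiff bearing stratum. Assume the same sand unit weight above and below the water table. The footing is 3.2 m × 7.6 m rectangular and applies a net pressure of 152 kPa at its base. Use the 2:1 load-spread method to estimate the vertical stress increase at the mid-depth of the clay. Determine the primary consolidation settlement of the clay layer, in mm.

S_c ≈ 19.5 mm

Mid-depth of clay below the ground surface: z = 1.3 + 2.4/2 = 2.5 m.
Total vertical stress at mid-clay: σ_v = 18.8×1.3 + 17.4×1.2 = 45.32 kPa.
Pore pressure: u = 9.81×(2.5 − 0.59) = 18.737 kPa.
Initial effective stress: σ'_0 = σ_v − u = 45.32 − 18.737 = 26.583 kPa.
Stress increase at mid-clay by the 2:1 spreading method:
Δσ = qBL/((B+z)(L+z)) = 152×3.2×7.6/((3.2+2.5)(7.6+2.5)) = 64.211 kPa
Final effective stress: σ'_f = 26.583 + 64.211 = 90.794 kPa.
σ'_f = 90.794 ≤ σ'_p = 133 kPa, so the clay remains overconsolidated and only the recompression index applies:
S_c = C_r·H/(1+e₀)·log₁₀(σ'_f/σ'_0) = 0.025×2.4/1.64×log₁₀(90.794/26.583)
    = 0.036585 × 0.53345 = 0.01952 m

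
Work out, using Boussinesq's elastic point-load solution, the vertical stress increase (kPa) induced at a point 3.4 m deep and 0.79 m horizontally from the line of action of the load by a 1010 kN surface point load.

Boussinesq vertical stress below a point load on an elastic half-space:
Δσ_z = 3P/(2πz²) · [1 + (r/z)²]^(−5/2)
r/z = 0.79/3.4 = 0.23235; [1+(r/z)²]^(−5/2) = 0.87682.
Δσ_z = 3×1010/(2π×3.4²) × 0.87682 = 41.716 × 0.87682 = 36.58 kPa

Δσ_z ≈ 36.6 kPa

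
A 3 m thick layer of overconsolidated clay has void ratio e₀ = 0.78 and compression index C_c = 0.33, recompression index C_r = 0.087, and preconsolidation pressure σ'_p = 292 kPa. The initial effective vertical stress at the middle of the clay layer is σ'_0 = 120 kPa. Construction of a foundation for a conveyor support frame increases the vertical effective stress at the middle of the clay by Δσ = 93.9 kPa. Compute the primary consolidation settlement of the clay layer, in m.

Final effective stress: σ'_f = 120 + 93.9 = 213.9 kPa.
σ'_f = 213.9 ≤ σ'_p = 292 kPa, so the clay remains overconsolidated and only the recompression index applies:
S_c = C_r·H/(1+e₀)·log₁₀(σ'_f/σ'_0) = 0.087×3/1.78×log₁₀(213.9/120)
    = 0.14663 × 0.25103 = 0.03681 m

S_c ≈ 0.0368 m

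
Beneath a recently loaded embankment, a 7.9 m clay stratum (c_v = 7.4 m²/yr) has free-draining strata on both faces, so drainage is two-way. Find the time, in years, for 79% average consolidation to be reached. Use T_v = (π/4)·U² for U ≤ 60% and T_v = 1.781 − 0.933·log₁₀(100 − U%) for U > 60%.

Drainage path length: H_d = H/2 = 3.95 m (double drainage).
U > 60%: T_v = 1.781 − 0.933·log₁₀(100 − 79) = 0.54737.
t = T_v·H_d²/c_v = 0.54737×3.95²/7.4 = 1.154 years.

t ≈ 1.15 years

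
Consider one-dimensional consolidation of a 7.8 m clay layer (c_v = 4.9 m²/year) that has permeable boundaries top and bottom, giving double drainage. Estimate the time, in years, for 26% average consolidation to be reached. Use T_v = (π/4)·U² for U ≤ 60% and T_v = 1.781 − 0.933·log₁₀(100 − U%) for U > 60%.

t ≈ 0.165 years

Drainage path length: H_d = H/2 = 3.9 m (double drainage).
U ≤ 60%: T_v = (π/4)·U² = (π/4)×0.26² = 0.053093.
t = T_v·H_d²/c_v = 0.053093×3.9²/4.9 = 0.1648 years.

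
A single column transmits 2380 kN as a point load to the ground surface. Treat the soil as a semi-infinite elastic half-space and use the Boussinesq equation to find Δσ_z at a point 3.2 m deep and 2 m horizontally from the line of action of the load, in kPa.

Δσ_z ≈ 48.7 kPa

Boussinesq vertical stress below a point load on an elastic half-space:
Δσ_z = 3P/(2πz²) · [1 + (r/z)²]^(−5/2)
r/z = 2/3.2 = 0.625; [1+(r/z)²]^(−5/2) = 0.43851.
Δσ_z = 3×2380/(2π×3.2²) × 0.43851 = 110.97 × 0.43851 = 48.66 kPa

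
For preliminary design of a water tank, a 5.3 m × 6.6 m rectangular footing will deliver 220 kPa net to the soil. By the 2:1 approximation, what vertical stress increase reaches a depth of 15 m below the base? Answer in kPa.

Δσ_z ≈ 17.6 kPa

By the 2:1 method the load spreads at 1 horizontal : 2 vertical, so at depth z the loaded area has grown by z in each plan dimension:
Δσ = qBL/((B+z)(L+z)) = 220×5.3×6.6/((5.3+15)(6.6+15)) = 17.551 kPa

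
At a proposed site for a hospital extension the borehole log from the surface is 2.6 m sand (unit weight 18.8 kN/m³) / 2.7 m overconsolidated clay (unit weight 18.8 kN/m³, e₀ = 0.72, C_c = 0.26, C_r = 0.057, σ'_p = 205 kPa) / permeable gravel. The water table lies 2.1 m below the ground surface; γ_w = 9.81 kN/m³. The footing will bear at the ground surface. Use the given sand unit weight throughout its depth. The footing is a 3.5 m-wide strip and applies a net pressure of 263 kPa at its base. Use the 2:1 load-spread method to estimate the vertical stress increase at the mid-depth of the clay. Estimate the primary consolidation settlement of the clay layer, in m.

Mid-depth of clay below the ground surface: z = 2.6 + 2.7/2 = 3.95 m.
Total vertical stress at mid-clay: σ_v = 18.8×2.6 + 18.8×1.35 = 74.26 kPa.
Pore pressure: u = 9.81×(3.95 − 2.1) = 18.149 kPa.
Initial effective stress: σ'_0 = σ_v − u = 74.26 − 18.149 = 56.111 kPa.
Stress increase at mid-clay by the 2:1 spreading method:
Δσ = qB/(B+z) = 263×3.5/(3.5+3.95) = 123.56 kPa
Final effective stress: σ'_f = 56.111 + 123.56 = 179.67 kPa.
σ'_f = 179.67 ≤ σ'_p = 205 kPa, so the clay remains overconsolidated and only the recompression index applies:
S_c = C_r·H/(1+e₀)·log₁₀(σ'_f/σ'_0) = 0.057×2.7/1.72×log₁₀(179.67/56.111)
    = 0.089479 × 0.50543 = 0.04523 m

S_c ≈ 0.0452 m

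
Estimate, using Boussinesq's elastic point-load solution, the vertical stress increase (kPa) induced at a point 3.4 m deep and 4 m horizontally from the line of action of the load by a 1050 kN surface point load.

Δσ_z ≈ 4.94 kPa

Boussinesq vertical stress below a point load on an elastic half-space:
Δσ_z = 3P/(2πz²) · [1 + (r/z)²]^(−5/2)
r/z = 4/3.4 = 1.1765; [1+(r/z)²]^(−5/2) = 0.11395.
Δσ_z = 3×1050/(2π×3.4²) × 0.11395 = 43.368 × 0.11395 = 4.942 kPa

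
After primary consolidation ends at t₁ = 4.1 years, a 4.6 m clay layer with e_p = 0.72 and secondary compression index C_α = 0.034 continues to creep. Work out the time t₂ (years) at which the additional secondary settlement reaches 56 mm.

t₂ ≈ 16.9 years

S_s = C_α·H/(1+e_p)·log₁₀(t₂/t₁) ⇒ log₁₀(t₂/t₁) = S_s·(1+e_p)/(C_α·H).
log₁₀(t₂/t₁) = 0.056 × (1+0.72) / (0.034×4.6) = 0.6159
t₂ = t₁ × 10^0.6159 = 4.1 × 4.129 = 16.93 years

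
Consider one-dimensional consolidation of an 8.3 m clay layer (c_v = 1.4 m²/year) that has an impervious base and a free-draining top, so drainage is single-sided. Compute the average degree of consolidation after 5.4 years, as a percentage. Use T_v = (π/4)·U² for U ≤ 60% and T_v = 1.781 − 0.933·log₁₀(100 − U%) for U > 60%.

Drainage path length: H_d = H = 8.3 m (single drainage).
T_v = c_v·t/H_d² = 1.4×5.4/8.3² = 0.10974.
T_v = 0.10974 corresponds to the U ≤ 60% branch:
U = √(4T_v/π) = 0.3738

U ≈ 37.4 %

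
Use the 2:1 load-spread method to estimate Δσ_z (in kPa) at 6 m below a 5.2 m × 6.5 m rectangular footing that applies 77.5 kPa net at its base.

By the 2:1 method the load spreads at 1 horizontal : 2 vertical, so at depth z the loaded area has grown by z in each plan dimension:
Δσ = qBL/((B+z)(L+z)) = 77.5×5.2×6.5/((5.2+6)(6.5+6)) = 18.711 kPa

Δσ_z ≈ 18.7 kPa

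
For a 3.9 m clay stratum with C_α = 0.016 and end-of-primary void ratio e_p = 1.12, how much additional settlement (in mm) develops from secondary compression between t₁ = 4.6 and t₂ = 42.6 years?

S_s ≈ 28.5 mm

Secondary compression: S_s = C_α·H/(1+e_p)·log₁₀(t₂/t₁)
S_s = 0.016×3.9/(1+1.12)×log₁₀(42.6/4.6)
    = 0.02943 × 0.9667 = 0.02845 m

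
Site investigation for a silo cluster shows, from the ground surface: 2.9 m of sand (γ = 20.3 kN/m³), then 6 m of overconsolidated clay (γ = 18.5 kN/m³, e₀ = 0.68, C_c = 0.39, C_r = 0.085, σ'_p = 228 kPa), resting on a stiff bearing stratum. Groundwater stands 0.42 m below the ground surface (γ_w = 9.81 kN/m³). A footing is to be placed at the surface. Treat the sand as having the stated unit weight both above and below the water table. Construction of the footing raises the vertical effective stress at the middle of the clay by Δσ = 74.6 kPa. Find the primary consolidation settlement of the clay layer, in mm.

S_c ≈ 106 mm

Mid-depth of clay below the ground surface: z = 2.9 + 6/2 = 5.9 m.
Total vertical stress at mid-clay: σ_v = 20.3×2.9 + 18.5×3 = 114.37 kPa.
Pore pressure: u = 9.81×(5.9 − 0.42) = 53.759 kPa.
Initial effective stress: σ'_0 = σ_v − u = 114.37 − 53.759 = 60.611 kPa.
Final effective stress: σ'_f = 60.611 + 74.6 = 135.21 kPa.
σ'_f = 135.21 ≤ σ'_p = 228 kPa, so the clay remains overconsolidated and only the recompression index applies:
S_c = C_r·H/(1+e₀)·log₁₀(σ'_f/σ'_0) = 0.085×6/1.68×log₁₀(135.21/60.611)
    = 0.30357 × 0.34846 = 0.1058 m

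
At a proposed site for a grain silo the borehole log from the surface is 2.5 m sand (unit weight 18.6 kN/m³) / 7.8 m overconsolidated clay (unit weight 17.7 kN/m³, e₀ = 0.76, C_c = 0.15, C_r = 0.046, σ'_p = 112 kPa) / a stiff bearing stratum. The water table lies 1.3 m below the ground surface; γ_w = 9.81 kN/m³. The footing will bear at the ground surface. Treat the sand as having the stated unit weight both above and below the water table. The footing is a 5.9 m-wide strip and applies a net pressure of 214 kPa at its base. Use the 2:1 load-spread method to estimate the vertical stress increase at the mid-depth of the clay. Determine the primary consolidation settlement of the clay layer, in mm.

S_c ≈ 165 mm

Mid-depth of clay below the ground surface: z = 2.5 + 7.8/2 = 6.4 m.
Total vertical stress at mid-clay: σ_v = 18.6×2.5 + 17.7×3.9 = 115.53 kPa.
Pore pressure: u = 9.81×(6.4 − 1.3) = 50.031 kPa.
Initial effective stress: σ'_0 = σ_v − u = 115.53 − 50.031 = 65.499 kPa.
Stress increase at mid-clay by the 2:1 spreading method:
Δσ = qB/(B+z) = 214×5.9/(5.9+6.4) = 102.65 kPa
Final effective stress: σ'_f = 65.499 + 102.65 = 168.15 kPa.
σ'_f = 168.15 > σ'_p = 112 kPa, so the stress path crosses the preconsolidation pressure — recompression up to σ'_p, then virgin compression beyond:
S_c = H/(1+e₀)·[C_r·log₁₀(σ'_p/σ'_0) + C_c·log₁₀(σ'_f/σ'_p)]
    = 7.8/1.76 × [0.046×log₁₀(112/65.499) + 0.15×log₁₀(168.15/112)]
    = 4.4318 × [0.010717 + 0.026472] = 0.1648 m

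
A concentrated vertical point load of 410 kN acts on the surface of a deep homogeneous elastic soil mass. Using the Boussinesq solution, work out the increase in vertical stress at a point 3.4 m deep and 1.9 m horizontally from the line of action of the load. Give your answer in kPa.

Boussinesq vertical stress below a point load on an elastic half-space:
Δσ_z = 3P/(2πz²) · [1 + (r/z)²]^(−5/2)
r/z = 1.9/3.4 = 0.55882; [1+(r/z)²]^(−5/2) = 0.50691.
Δσ_z = 3×410/(2π×3.4²) × 0.50691 = 16.934 × 0.50691 = 8.584 kPa

Δσ_z ≈ 8.58 kPa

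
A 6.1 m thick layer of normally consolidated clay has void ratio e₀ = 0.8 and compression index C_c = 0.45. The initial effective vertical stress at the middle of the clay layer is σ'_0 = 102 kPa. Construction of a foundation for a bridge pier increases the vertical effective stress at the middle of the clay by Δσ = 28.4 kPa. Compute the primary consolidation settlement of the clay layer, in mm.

S_c ≈ 163 mm

Final effective stress: σ'_f = σ'_0 + Δσ = 102 + 28.4 = 130.4 kPa.
Normally consolidated clay, so the full stress increment lies on the virgin compression line:
S_c = C_c·H/(1+e₀)·log₁₀(σ'_f/σ'_0) = 0.45×6.1/(1+0.8)×log₁₀(130.4/102)
    = 1.525 × 0.10668 = 0.1627 m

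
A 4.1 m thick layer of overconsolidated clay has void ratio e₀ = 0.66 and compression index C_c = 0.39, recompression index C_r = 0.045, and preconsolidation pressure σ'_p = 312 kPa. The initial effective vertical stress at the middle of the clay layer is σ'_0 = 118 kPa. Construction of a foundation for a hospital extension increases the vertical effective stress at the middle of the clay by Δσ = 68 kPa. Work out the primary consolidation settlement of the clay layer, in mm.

S_c ≈ 22 mm

Final effective stress: σ'_f = 118 + 68 = 186 kPa.
σ'_f = 186 ≤ σ'_p = 312 kPa, so the clay remains overconsolidated and only the recompression index applies:
S_c = C_r·H/(1+e₀)·log₁₀(σ'_f/σ'_0) = 0.045×4.1/1.66×log₁₀(186/118)
    = 0.11115 × 0.19763 = 0.02197 m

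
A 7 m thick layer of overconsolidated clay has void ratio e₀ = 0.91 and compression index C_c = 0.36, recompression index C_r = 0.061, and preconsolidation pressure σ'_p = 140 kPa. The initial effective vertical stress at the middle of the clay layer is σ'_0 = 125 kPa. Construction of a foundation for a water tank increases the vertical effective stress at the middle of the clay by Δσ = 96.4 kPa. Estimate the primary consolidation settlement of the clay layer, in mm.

Final effective stress: σ'_f = 125 + 96.4 = 221.4 kPa.
σ'_f = 221.4 > σ'_p = 140 kPa, so the stress path crosses the preconsolidation pressure — recompression up to σ'_p, then virgin compression beyond:
S_c = H/(1+e₀)·[C_r·log₁₀(σ'_p/σ'_0) + C_c·log₁₀(σ'_f/σ'_p)]
    = 7/1.91 × [0.061×log₁₀(140/125) + 0.36×log₁₀(221.4/140)]
    = 3.6649 × [0.0030023 + 0.071658] = 0.2736 m

S_c ≈ 274 mm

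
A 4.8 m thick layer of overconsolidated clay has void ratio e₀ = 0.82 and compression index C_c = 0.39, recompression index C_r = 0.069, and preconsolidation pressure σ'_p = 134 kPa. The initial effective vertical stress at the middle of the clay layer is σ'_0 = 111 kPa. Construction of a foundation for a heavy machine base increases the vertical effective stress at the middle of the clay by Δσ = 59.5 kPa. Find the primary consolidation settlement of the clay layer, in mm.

Final effective stress: σ'_f = 111 + 59.5 = 170.5 kPa.
σ'_f = 170.5 > σ'_p = 134 kPa, so the stress path crosses the preconsolidation pressure — recompression up to σ'_p, then virgin compression beyond:
S_c = H/(1+e₀)·[C_r·log₁₀(σ'_p/σ'_0) + C_c·log₁₀(σ'_f/σ'_p)]
    = 4.8/1.82 × [0.069×log₁₀(134/111) + 0.39×log₁₀(170.5/134)]
    = 2.6374 × [0.0056429 + 0.040802] = 0.1225 m

S_c ≈ 122 mm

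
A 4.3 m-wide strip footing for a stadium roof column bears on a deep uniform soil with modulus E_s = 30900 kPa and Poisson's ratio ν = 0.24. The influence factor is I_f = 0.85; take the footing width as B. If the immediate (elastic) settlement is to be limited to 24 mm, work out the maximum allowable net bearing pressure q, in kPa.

q ≈ 215 kPa

S_e = q·B·(1−ν²)/E_s · I_f  ⇒  q = S_e·E_s / (B·(1−ν²)·I_f).
q = 0.024 × 30900 / (4.3 × 0.9424 × 0.85) = 215.3 kPa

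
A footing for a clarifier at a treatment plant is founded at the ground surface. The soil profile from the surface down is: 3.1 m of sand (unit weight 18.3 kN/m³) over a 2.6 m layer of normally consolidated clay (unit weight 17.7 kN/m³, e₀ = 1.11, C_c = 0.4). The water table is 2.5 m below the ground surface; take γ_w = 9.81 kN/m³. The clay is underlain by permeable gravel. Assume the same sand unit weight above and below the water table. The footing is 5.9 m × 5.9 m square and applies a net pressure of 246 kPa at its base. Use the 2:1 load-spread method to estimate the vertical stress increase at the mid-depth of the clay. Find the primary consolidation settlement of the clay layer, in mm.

Mid-depth of clay below the ground surface: z = 3.1 + 2.6/2 = 4.4 m.
Total vertical stress at mid-clay: σ_v = 18.3×3.1 + 17.7×1.3 = 79.74 kPa.
Pore pressure: u = 9.81×(4.4 − 2.5) = 18.639 kPa.
Initial effective stress: σ'_0 = σ_v − u = 79.74 − 18.639 = 61.101 kPa.
Stress increase at mid-clay by the 2:1 spreading method:
Δσ = qBL/((B+z)(L+z)) = 246×5.9×5.9/((5.9+4.4)(5.9+4.4)) = 80.717 kPa
Final effective stress: σ'_f = σ'_0 + Δσ = 61.101 + 80.717 = 141.82 kPa.
Normally consolidated clay, so the full stress increment lies on the virgin compression line:
S_c = C_c·H/(1+e₀)·log₁₀(σ'_f/σ'_0) = 0.4×2.6/(1+1.11)×log₁₀(141.82/61.101)
    = 0.49289 × 0.36569 = 0.1802 m

S_c ≈ 180 mm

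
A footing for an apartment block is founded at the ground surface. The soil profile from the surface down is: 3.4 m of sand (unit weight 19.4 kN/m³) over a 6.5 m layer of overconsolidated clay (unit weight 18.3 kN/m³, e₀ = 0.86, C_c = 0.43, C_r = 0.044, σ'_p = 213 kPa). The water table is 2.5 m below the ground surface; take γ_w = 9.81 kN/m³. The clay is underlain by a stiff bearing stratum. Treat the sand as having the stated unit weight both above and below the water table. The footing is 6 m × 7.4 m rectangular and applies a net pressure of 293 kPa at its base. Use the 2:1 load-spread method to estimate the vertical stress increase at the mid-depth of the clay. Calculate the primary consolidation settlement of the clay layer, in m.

Mid-depth of clay below the ground surface: z = 3.4 + 6.5/2 = 6.65 m.
Total vertical stress at mid-clay: σ_v = 19.4×3.4 + 18.3×3.25 = 125.44 kPa.
Pore pressure: u = 9.81×(6.65 − 2.5) = 40.712 kPa.
Initial effective stress: σ'_0 = σ_v − u = 125.44 − 40.712 = 84.728 kPa.
Stress increase at mid-clay by the 2:1 spreading method:
Δσ = qBL/((B+z)(L+z)) = 293×6×7.4/((6+6.65)(7.4+6.65)) = 73.195 kPa
Final effective stress: σ'_f = 84.728 + 73.195 = 157.92 kPa.
σ'_f = 157.92 ≤ σ'_p = 213 kPa, so the clay remains overconsolidated and only the recompression index applies:
S_c = C_r·H/(1+e₀)·log₁₀(σ'_f/σ'_0) = 0.044×6.5/1.86×log₁₀(157.92/84.728)
    = 0.15376 × 0.27041 = 0.04158 m

S_c ≈ 0.0416 m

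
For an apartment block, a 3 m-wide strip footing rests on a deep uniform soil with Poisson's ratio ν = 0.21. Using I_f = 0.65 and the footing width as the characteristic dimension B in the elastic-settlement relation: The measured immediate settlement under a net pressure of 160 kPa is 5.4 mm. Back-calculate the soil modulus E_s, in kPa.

S_e = q·B·(1−ν²)/E_s · I_f  ⇒  E_s = q·B·(1−ν²)·I_f / S_e.
E_s = 160 × 3 × 0.9559 × 0.65 / 0.0054 = 55230 kPa

E_s ≈ 55200 kPa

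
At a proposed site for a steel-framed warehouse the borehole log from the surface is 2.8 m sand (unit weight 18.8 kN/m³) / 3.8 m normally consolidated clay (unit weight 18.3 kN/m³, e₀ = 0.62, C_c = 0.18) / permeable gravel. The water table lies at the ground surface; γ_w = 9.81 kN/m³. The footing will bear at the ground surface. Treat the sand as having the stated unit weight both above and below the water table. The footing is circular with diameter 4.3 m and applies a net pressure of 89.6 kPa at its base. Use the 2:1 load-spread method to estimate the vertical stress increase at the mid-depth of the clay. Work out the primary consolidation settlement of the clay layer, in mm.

Mid-depth of clay below the ground surface: z = 2.8 + 3.8/2 = 4.7 m.
Total vertical stress at mid-clay: σ_v = 18.8×2.8 + 18.3×1.9 = 87.41 kPa.
Pore pressure: u = 9.81×(4.7 − 0) = 46.107 kPa.
Initial effective stress: σ'_0 = σ_v − u = 87.41 − 46.107 = 41.303 kPa.
Stress increase at mid-clay by the 2:1 spreading method:
Δσ ≈ qD²/(D+z)² = 89.6×4.3²/(4.3+4.7)² = 20.453 kPa
Final effective stress: σ'_f = σ'_0 + Δσ = 41.303 + 20.453 = 61.756 kPa.
Normally consolidated clay, so the full stress increment lies on the virgin compression line:
S_c = C_c·H/(1+e₀)·log₁₀(σ'_f/σ'_0) = 0.18×3.8/(1+0.62)×log₁₀(61.756/41.303)
    = 0.42222 × 0.1747 = 0.07376 m

S_c ≈ 73.8 mm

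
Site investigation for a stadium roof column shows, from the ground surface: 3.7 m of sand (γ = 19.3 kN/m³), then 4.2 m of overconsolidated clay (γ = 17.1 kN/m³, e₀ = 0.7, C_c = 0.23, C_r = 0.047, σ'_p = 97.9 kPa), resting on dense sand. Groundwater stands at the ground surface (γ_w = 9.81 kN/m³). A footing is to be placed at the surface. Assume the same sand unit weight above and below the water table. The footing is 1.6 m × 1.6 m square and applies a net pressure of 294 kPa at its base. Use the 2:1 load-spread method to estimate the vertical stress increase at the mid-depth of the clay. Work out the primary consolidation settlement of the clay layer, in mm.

Mid-depth of clay below the ground surface: z = 3.7 + 4.2/2 = 5.8 m.
Total vertical stress at mid-clay: σ_v = 19.3×3.7 + 17.1×2.1 = 107.32 kPa.
Pore pressure: u = 9.81×(5.8 − 0) = 56.898 kPa.
Initial effective stress: σ'_0 = σ_v − u = 107.32 − 56.898 = 50.422 kPa.
Stress increase at mid-clay by the 2:1 spreading method:
Δσ = qBL/((B+z)(L+z)) = 294×1.6×1.6/((1.6+5.8)(1.6+5.8)) = 13.744 kPa
Final effective stress: σ'_f = 50.422 + 13.744 = 64.166 kPa.
σ'_f = 64.166 ≤ σ'_p = 97.9 kPa, so the clay remains overconsolidated and only the recompression index applies:
S_c = C_r·H/(1+e₀)·log₁₀(σ'_f/σ'_0) = 0.047×4.2/1.7×log₁₀(64.166/50.422)
    = 0.11612 × 0.10468 = 0.01216 m

S_c ≈ 12.2 mm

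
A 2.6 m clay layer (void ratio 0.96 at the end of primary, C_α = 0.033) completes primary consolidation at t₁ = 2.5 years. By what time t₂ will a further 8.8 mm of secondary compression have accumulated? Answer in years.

S_s = C_α·H/(1+e_p)·log₁₀(t₂/t₁) ⇒ log₁₀(t₂/t₁) = S_s·(1+e_p)/(C_α·H).
log₁₀(t₂/t₁) = 0.0088 × (1+0.96) / (0.033×2.6) = 0.201
t₂ = t₁ × 10^0.201 = 2.5 × 1.589 = 3.972 years

t₂ ≈ 3.97 years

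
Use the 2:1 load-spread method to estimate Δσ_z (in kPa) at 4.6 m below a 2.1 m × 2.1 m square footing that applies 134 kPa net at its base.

Δσ_z ≈ 13.2 kPa

By the 2:1 method the load spreads at 1 horizontal : 2 vertical, so at depth z the loaded area has grown by z in each plan dimension:
Δσ = qBL/((B+z)(L+z)) = 134×2.1×2.1/((2.1+4.6)(2.1+4.6)) = 13.164 kPa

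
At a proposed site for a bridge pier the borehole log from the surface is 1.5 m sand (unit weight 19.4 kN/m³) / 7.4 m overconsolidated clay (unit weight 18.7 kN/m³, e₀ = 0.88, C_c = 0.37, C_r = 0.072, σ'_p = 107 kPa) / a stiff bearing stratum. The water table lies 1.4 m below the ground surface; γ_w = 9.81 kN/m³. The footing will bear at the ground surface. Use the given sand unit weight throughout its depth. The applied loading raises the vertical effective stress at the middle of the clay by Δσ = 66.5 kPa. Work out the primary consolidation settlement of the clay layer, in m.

S_c ≈ 0.18 m

Mid-depth of clay below the ground surface: z = 1.5 + 7.4/2 = 5.2 m.
Total vertical stress at mid-clay: σ_v = 19.4×1.5 + 18.7×3.7 = 98.29 kPa.
Pore pressure: u = 9.81×(5.2 − 1.4) = 37.278 kPa.
Initial effective stress: σ'_0 = σ_v − u = 98.29 − 37.278 = 61.012 kPa.
Final effective stress: σ'_f = 61.012 + 66.5 = 127.51 kPa.
σ'_f = 127.51 > σ'_p = 107 kPa, so the stress path crosses the preconsolidation pressure — recompression up to σ'_p, then virgin compression beyond:
S_c = H/(1+e₀)·[C_r·log₁₀(σ'_p/σ'_0) + C_c·log₁₀(σ'_f/σ'_p)]
    = 7.4/1.88 × [0.072×log₁₀(107/61.012) + 0.37×log₁₀(127.51/107)]
    = 3.9362 × [0.017566 + 0.028179] = 0.1801 m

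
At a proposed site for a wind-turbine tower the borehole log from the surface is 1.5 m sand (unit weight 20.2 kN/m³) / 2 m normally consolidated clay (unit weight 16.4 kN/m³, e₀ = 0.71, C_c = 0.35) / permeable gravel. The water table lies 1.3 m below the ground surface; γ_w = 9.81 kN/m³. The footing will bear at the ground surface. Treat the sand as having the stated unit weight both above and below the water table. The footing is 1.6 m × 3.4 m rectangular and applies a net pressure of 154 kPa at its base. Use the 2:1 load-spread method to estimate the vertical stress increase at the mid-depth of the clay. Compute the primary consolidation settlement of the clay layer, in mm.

S_c ≈ 122 mm

Mid-depth of clay below the ground surface: z = 1.5 + 2/2 = 2.5 m.
Total vertical stress at mid-clay: σ_v = 20.2×1.5 + 16.4×1 = 46.7 kPa.
Pore pressure: u = 9.81×(2.5 − 1.3) = 11.772 kPa.
Initial effective stress: σ'_0 = σ_v − u = 46.7 − 11.772 = 34.928 kPa.
Stress increase at mid-clay by the 2:1 spreading method:
Δσ = qBL/((B+z)(L+z)) = 154×1.6×3.4/((1.6+2.5)(3.4+2.5)) = 34.632 kPa
Final effective stress: σ'_f = σ'_0 + Δσ = 34.928 + 34.632 = 69.56 kPa.
Normally consolidated clay, so the full stress increment lies on the virgin compression line:
S_c = C_c·H/(1+e₀)·log₁₀(σ'_f/σ'_0) = 0.35×2/(1+0.71)×log₁₀(69.56/34.928)
    = 0.40936 × 0.29919 = 0.1225 m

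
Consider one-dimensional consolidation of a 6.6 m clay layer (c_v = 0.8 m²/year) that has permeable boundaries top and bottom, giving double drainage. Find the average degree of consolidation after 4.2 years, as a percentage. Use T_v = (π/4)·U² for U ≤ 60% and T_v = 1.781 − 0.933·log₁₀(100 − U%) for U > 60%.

U ≈ 62.1 %

Drainage path length: H_d = H/2 = 3.3 m (double drainage).
T_v = c_v·t/H_d² = 0.8×4.2/3.3² = 0.30854.
T_v = 0.30854 corresponds to the U > 60% branch:
U = 1 − 10^((1.781 − T_v)/0.933)/100 = 0.6214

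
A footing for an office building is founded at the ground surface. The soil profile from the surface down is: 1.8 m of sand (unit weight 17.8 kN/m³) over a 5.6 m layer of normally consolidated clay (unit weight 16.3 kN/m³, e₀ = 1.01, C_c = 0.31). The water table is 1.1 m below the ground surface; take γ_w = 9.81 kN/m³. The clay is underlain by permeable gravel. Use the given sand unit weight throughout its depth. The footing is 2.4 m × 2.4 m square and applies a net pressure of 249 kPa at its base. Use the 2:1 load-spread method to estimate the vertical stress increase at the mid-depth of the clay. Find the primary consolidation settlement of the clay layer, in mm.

Mid-depth of clay below the ground surface: z = 1.8 + 5.6/2 = 4.6 m.
Total vertical stress at mid-clay: σ_v = 17.8×1.8 + 16.3×2.8 = 77.68 kPa.
Pore pressure: u = 9.81×(4.6 − 1.1) = 34.335 kPa.
Initial effective stress: σ'_0 = σ_v − u = 77.68 − 34.335 = 43.345 kPa.
Stress increase at mid-clay by the 2:1 spreading method:
Δσ = qBL/((B+z)(L+z)) = 249×2.4×2.4/((2.4+4.6)(2.4+4.6)) = 29.27 kPa
Final effective stress: σ'_f = σ'_0 + Δσ = 43.345 + 29.27 = 72.615 kPa.
Normally consolidated clay, so the full stress increment lies on the virgin compression line:
S_c = C_c·H/(1+e₀)·log₁₀(σ'_f/σ'_0) = 0.31×5.6/(1+1.01)×log₁₀(72.615/43.345)
    = 0.86368 × 0.22409 = 0.1935 m

S_c ≈ 194 mm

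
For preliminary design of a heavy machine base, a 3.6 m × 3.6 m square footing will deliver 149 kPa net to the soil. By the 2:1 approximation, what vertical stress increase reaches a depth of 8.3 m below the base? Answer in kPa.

By the 2:1 method the load spreads at 1 horizontal : 2 vertical, so at depth z the loaded area has grown by z in each plan dimension:
Δσ = qBL/((B+z)(L+z)) = 149×3.6×3.6/((3.6+8.3)(3.6+8.3)) = 13.636 kPa

Δσ_z ≈ 13.6 kPa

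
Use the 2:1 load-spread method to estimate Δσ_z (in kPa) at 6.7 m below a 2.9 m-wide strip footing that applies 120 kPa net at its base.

Δσ_z ≈ 36.2 kPa

By the 2:1 method the load spreads at 1 horizontal : 2 vertical, so at depth z the loaded area has grown by z in each plan dimension:
Δσ = qB/(B+z) = 120×2.9/(2.9+6.7) = 36.25 kPa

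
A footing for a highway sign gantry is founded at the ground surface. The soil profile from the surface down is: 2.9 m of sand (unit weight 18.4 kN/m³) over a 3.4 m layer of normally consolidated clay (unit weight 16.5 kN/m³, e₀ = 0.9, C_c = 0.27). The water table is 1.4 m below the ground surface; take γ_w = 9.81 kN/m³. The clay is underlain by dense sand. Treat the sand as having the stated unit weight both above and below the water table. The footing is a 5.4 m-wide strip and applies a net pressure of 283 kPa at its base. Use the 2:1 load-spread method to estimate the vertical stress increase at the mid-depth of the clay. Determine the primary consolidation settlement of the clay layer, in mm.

Mid-depth of clay below the ground surface: z = 2.9 + 3.4/2 = 4.6 m.
Total vertical stress at mid-clay: σ_v = 18.4×2.9 + 16.5×1.7 = 81.41 kPa.
Pore pressure: u = 9.81×(4.6 − 1.4) = 31.392 kPa.
Initial effective stress: σ'_0 = σ_v − u = 81.41 − 31.392 = 50.018 kPa.
Stress increase at mid-clay by the 2:1 spreading method:
Δσ = qB/(B+z) = 283×5.4/(5.4+4.6) = 152.82 kPa
Final effective stress: σ'_f = σ'_0 + Δσ = 50.018 + 152.82 = 202.84 kPa.
Normally consolidated clay, so the full stress increment lies on the virgin compression line:
S_c = C_c·H/(1+e₀)·log₁₀(σ'_f/σ'_0) = 0.27×3.4/(1+0.9)×log₁₀(202.84/50.018)
    = 0.48316 × 0.60803 = 0.2938 m

S_c ≈ 294 mm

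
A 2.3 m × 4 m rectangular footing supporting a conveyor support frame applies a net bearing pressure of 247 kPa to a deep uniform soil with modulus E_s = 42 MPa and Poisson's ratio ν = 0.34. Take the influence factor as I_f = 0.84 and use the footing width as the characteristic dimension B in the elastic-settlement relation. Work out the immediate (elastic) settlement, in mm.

Immediate (elastic) settlement: S_e = q·B·(1−ν²)/E_s · I_f.
E_s = 42 MPa = 42000 kPa.
S_e = 247 × 2.3 × (1 − 0.34²) / 42000 × 0.84
    = 247 × 2.3 × 0.8844 / 42000 × 0.84
    = 0.01005 m = 10.05 mm

S_e ≈ 10 mm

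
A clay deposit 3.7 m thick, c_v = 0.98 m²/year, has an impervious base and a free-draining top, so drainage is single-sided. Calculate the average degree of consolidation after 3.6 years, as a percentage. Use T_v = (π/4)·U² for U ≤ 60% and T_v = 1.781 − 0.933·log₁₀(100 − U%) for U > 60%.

U ≈ 57.3 %

Drainage path length: H_d = H = 3.7 m (single drainage).
T_v = c_v·t/H_d² = 0.98×3.6/3.7² = 0.25771.
T_v = 0.25771 corresponds to the U ≤ 60% branch:
U = √(4T_v/π) = 0.5728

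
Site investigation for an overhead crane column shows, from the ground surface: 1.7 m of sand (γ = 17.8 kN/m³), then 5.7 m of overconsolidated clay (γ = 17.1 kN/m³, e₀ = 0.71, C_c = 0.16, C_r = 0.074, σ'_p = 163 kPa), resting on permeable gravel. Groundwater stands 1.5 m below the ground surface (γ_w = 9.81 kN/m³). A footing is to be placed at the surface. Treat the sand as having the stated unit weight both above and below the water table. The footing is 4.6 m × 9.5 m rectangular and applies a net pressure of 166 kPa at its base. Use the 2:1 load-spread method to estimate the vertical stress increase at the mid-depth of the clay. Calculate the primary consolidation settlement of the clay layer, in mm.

S_c ≈ 82 mm

Mid-depth of clay below the ground surface: z = 1.7 + 5.7/2 = 4.55 m.
Total vertical stress at mid-clay: σ_v = 17.8×1.7 + 17.1×2.85 = 78.995 kPa.
Pore pressure: u = 9.81×(4.55 − 1.5) = 29.921 kPa.
Initial effective stress: σ'_0 = σ_v − u = 78.995 − 29.921 = 49.074 kPa.
Stress increase at mid-clay by the 2:1 spreading method:
Δσ = qBL/((B+z)(L+z)) = 166×4.6×9.5/((4.6+4.55)(9.5+4.55)) = 56.428 kPa
Final effective stress: σ'_f = 49.074 + 56.428 = 105.5 kPa.
σ'_f = 105.5 ≤ σ'_p = 163 kPa, so the clay remains overconsolidated and only the recompression index applies:
S_c = C_r·H/(1+e₀)·log₁₀(σ'_f/σ'_0) = 0.074×5.7/1.71×log₁₀(105.5/49.074)
    = 0.24666 × 0.3324 = 0.08199 m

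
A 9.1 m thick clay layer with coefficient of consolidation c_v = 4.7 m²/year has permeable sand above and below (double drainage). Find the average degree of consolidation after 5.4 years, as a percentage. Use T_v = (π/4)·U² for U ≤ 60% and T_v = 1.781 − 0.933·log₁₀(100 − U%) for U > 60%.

U ≈ 96.1 %

Drainage path length: H_d = H/2 = 4.55 m (double drainage).
T_v = c_v·t/H_d² = 4.7×5.4/4.55² = 1.2259.
T_v = 1.2259 corresponds to the U > 60% branch:
U = 1 − 10^((1.781 − T_v)/0.933)/100 = 0.9606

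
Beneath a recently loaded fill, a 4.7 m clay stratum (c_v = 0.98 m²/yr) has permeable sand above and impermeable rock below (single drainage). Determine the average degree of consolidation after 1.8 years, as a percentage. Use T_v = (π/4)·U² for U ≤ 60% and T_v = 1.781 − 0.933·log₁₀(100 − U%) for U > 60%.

U ≈ 31.9 %

Drainage path length: H_d = H = 4.7 m (single drainage).
T_v = c_v·t/H_d² = 0.98×1.8/4.7² = 0.079855.
T_v = 0.079855 corresponds to the U ≤ 60% branch:
U = √(4T_v/π) = 0.3189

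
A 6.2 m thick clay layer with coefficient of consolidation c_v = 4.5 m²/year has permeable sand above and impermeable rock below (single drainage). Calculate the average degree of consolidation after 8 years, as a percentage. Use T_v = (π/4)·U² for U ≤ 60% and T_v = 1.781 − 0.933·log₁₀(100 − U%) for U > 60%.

U ≈ 92 %

Drainage path length: H_d = H = 6.2 m (single drainage).
T_v = c_v·t/H_d² = 4.5×8/6.2² = 0.93652.
T_v = 0.93652 corresponds to the U > 60% branch:
U = 1 − 10^((1.781 − T_v)/0.933)/100 = 0.9196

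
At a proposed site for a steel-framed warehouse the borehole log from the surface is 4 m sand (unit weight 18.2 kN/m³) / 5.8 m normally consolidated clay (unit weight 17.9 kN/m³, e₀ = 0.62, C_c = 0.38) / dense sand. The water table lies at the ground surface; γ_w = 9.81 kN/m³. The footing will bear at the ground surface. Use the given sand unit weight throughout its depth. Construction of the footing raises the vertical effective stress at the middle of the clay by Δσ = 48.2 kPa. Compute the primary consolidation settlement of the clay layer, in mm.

Mid-depth of clay below the ground surface: z = 4 + 5.8/2 = 6.9 m.
Total vertical stress at mid-clay: σ_v = 18.2×4 + 17.9×2.9 = 124.71 kPa.
Pore pressure: u = 9.81×(6.9 − 0) = 67.689 kPa.
Initial effective stress: σ'_0 = σ_v − u = 124.71 − 67.689 = 57.021 kPa.
Final effective stress: σ'_f = σ'_0 + Δσ = 57.021 + 48.2 = 105.22 kPa.
Normally consolidated clay, so the full stress increment lies on the virgin compression line:
S_c = C_c·H/(1+e₀)·log₁₀(σ'_f/σ'_0) = 0.38×5.8/(1+0.62)×log₁₀(105.22/57.021)
    = 1.3605 × 0.26606 = 0.362 m

S_c ≈ 362 mm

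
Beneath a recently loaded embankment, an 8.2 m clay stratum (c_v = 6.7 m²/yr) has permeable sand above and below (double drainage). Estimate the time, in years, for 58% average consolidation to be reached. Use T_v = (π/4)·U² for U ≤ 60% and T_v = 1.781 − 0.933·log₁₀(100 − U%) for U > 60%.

t ≈ 0.663 years

Drainage path length: H_d = H/2 = 4.1 m (double drainage).
U ≤ 60%: T_v = (π/4)·U² = (π/4)×0.58² = 0.26421.
t = T_v·H_d²/c_v = 0.26421×4.1²/6.7 = 0.6629 years.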